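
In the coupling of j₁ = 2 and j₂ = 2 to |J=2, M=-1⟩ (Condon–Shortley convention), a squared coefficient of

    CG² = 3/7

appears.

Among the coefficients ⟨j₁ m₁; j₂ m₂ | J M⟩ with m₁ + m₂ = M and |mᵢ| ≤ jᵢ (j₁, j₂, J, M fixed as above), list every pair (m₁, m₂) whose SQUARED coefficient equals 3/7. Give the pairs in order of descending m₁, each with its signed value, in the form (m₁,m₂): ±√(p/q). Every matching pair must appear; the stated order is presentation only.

(1,-2): +√(3/7); (-2,1): +√(3/7)

Admissible pairs with m₁+m₂ = M = -1: (-2,1), (-1,0), (0,-1), (1,-2)
  (m₁,m₂)=(1,-2): CG² = 3/7, CG = +√(3/7)   ← matches the target
  (m₁,m₂)=(0,-1): CG² = 1/14, CG = −√(1/14)
  (m₁,m₂)=(-1,0): CG² = 1/14, CG = −√(1/14)
  (m₁,m₂)=(-2,1): CG² = 3/7, CG = +√(3/7)   ← matches the target
Pairs with CG² = 3/7: (1,-2): +√(3/7); (-2,1): +√(3/7)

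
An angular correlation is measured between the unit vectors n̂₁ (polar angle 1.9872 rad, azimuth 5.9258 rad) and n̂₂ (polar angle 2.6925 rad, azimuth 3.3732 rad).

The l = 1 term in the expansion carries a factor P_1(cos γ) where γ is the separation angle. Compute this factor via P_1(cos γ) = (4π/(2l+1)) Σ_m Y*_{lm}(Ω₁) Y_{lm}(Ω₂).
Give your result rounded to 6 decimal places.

Summing Y*_{l m}(θ₁,φ₁)·Y_{l m}(θ₂,φ₂) over m ∈ [−1, 1]; prefactor 4π/(2·1+1) = 4.188790:
  m=-1: (+0.296007-0.110535i) × (-0.145991+0.034430i) = -0.039408+0.026329i  (running Σ = -0.039408+0.026329i)
  m=0: (-0.197627-0.000000i) × (-0.440153+0.000000i) = +0.086986+0.000000i  (running Σ = +0.047578+0.026329i)
  m=1: (-0.296007-0.110535i) × (+0.145991+0.034430i) = -0.039408-0.026329i  (running Σ = +0.008169+0.000000i)
Σ over m = +0.008169+0.000000i; ×(4π/3) → +0.034220+0.000000i. Real part: 0.034220

0.034220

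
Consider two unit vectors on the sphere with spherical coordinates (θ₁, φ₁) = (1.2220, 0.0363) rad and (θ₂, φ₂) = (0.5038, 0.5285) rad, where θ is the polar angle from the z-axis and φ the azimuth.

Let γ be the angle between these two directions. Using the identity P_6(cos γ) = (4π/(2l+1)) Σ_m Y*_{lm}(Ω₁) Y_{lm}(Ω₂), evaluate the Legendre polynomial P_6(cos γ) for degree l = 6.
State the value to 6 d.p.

Term-by-term m-sum for l=6 (normalisation 4π/13 = 0.966644):
  m=-6: Y*=(0.324945, 0.071914)  Y=(-0.006112, 0.000180)  product (-0.001999, -0.000381)
  m=-5: Y*=(0.412375, 0.075679)  Y=(-0.033740, -0.018392)  product (-0.012521, -0.010138)
  m=-4: Y*=(0.078440, 0.011470)  Y=(-0.074485, -0.123362)  product (-0.004428, -0.010531)
  m=-3: Y*=(-0.315049, -0.034445)  Y=(-0.005130, -0.348878)  product (-0.010401, 0.110090)
  m=-2: Y*=(-0.187128, -0.013609)  Y=(0.246436, -0.436669)  product (-0.052058, 0.078359)
  m=-1: Y*=(0.257340, 0.009346)  Y=(0.210938, -0.123168)  product (0.055434, -0.029725)
  m=+0: Y*=(0.212001, -0.000000)  Y=(-0.352577, 0.000000)  product (-0.074747, 0.000000)
  m=+1: Y*=(-0.257340, 0.009346)  Y=(-0.210938, -0.123168)  product (0.055434, 0.029725)
  m=+2: Y*=(-0.187128, 0.013609)  Y=(0.246436, 0.436669)  product (-0.052058, -0.078359)
  m=+3: Y*=(0.315049, -0.034445)  Y=(0.005130, -0.348878)  product (-0.010401, -0.110090)
  m=+4: Y*=(0.078440, -0.011470)  Y=(-0.074485, 0.123362)  product (-0.004428, 0.010531)
  m=+5: Y*=(-0.412375, 0.075679)  Y=(0.033740, -0.018392)  product (-0.012521, 0.010138)
  m=+6: Y*=(0.324945, -0.071914)  Y=(-0.006112, -0.000180)  product (-0.001999, 0.000381)
Total Σ_m = (-0.126693, 0.000000). Multiply by 0.966644: (-0.122467, 0.000000). P_6(cos γ) = -0.122467

-0.122467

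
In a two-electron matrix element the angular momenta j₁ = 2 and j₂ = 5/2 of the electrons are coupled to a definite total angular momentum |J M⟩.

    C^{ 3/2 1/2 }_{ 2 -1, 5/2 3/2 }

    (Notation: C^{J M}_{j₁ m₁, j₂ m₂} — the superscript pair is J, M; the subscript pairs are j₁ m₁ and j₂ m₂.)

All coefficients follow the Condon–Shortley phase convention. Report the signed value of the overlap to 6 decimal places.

+√(2/105) = +0.138013

j₁+j₂−J=3  J+j₁−j₂=1  J−j₁+j₂=2  j₁+j₂+J+1=7
(j₁±m₁, j₂±m₂, J±M) = (1,3,4,1,2,1)
P² = 96/35
sum k=2..3:
  [2] +1/4 = 1/4
  [3] −1/6 = -1/6
S = 1/12
C² = P²·S² = 2/105 ; C = +0.138013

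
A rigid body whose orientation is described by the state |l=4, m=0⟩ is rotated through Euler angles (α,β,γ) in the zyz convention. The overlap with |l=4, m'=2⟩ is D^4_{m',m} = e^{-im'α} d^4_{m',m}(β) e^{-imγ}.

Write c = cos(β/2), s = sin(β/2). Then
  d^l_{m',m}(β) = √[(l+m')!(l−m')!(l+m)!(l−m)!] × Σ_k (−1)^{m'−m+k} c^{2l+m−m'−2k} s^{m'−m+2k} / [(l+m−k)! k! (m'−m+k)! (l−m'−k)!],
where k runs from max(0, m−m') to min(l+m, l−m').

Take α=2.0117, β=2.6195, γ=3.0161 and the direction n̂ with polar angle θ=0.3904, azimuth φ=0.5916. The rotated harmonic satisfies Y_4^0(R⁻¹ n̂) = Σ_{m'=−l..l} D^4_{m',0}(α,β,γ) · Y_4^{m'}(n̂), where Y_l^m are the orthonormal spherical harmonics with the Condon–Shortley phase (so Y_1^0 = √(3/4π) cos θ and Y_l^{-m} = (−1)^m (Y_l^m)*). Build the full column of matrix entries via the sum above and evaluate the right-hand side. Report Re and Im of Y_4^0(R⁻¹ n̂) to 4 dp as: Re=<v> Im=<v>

Re=-0.2569 Im=0.0000

Need the full column D^4_{m',0} for m'=−4..4 at α=2.0117, β=2.6195, γ=3.0161.
cos(β/2)=0.258092, sin(β/2)=0.966120
d^4_{-4,0}: single k=4 term ⇒ +0.032342;  D = -0.006198+0.031743i
d^4_{-3,0}: k∈[3..4] ⇒ +0.012219 -0.171215 = -0.158996;  D = -0.154128+0.039041i
d^4_{-2,0}: k∈[2..4] ⇒ +0.002617 -0.097794 +0.513874 = +0.418697;  D = -0.266190-0.323188i
d^4_{-1,0}: k∈[1..4] ⇒ +0.000330 -0.027710 +0.388279 -0.906792 = -0.545893;  D = +0.232964-0.493687i
d^4_{0,0}: k∈[0..4] ⇒ +0.000020 -0.004414 +0.139163 -0.866673 +0.759015 = +0.027110;  D = +0.027110+0.000000i
d^4_{1,0}: k∈[0..3] ⇒ -0.000330 +0.027710 -0.388279 +0.906792 = +0.545893;  D = -0.232964-0.493687i
d^4_{2,0}: k∈[0..2] ⇒ +0.002617 -0.097794 +0.513874 = +0.418697;  D = -0.266190+0.323188i
d^4_{3,0}: k∈[0..1] ⇒ -0.012219 +0.171215 = +0.158996;  D = +0.154128+0.039041i
d^4_{4,0}: single k=0 term ⇒ +0.032342;  D = -0.006198-0.031743i
Y_4^{m'}(θ=0.3904,φ=0.5916) and Σ D·Y over m':
  (-0.0062+0.0317i)·(-0.0066-0.0065i)  (-0.1541+0.0390i)·(-0.0129-0.0625i)  (-0.2662-0.3232i)·(+0.0913-0.2236i)  (+0.2330-0.4937i)·(+0.4127-0.2773i)  (+0.0271+0.0000i)·(+0.3111+0.0000i)  (-0.2330-0.4937i)·(-0.4127-0.2773i)  (-0.2662+0.3232i)·(+0.0913+0.2236i)  (+0.1541+0.0390i)·(+0.0129-0.0625i)  (-0.0062-0.0317i)·(-0.0066+0.0065i)
Y_4^0(R⁻¹ n̂) = -0.256870+0.000000i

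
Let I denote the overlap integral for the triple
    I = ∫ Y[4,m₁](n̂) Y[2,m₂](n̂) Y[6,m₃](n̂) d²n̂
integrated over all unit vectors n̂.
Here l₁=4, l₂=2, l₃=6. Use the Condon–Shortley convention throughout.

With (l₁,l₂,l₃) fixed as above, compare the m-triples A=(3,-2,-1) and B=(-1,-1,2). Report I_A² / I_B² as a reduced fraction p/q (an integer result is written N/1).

5/224

l's match ⇒ only the (l;m) 3-j factors differ between A and B.
A: triangle coeff Δ(4,2,6) = 1/6435; Σ_t [0,0]: t=0:+1/120960 = 1/120960; (3j)²=1/1287 [(4 2 6; 3 -2 -1)], sign=-1
B: triangle coeff Δ(4,2,6) = 1/6435; Σ_t [0,0]: t=0:+1/4320 = 1/4320; (3j)²=224/6435 [(4 2 6; -1 -1 2)], sign=+1
I_A²/I_B² = (1/1287)/(224/6435) = 5/224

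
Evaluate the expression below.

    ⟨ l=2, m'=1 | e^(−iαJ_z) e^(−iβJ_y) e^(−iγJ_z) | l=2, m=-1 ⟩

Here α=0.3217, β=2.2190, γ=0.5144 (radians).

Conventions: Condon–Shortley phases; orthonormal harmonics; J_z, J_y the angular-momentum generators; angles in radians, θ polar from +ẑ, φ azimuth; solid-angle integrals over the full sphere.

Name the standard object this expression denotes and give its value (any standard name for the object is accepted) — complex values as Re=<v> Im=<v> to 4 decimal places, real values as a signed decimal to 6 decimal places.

Wigner D-matrix element, Re=-0.1633 Im=-0.0319

This is a Wigner D-matrix element — the rotation-matrix element ⟨l m'| R(α,β,γ) |l m⟩ in the angular-momentum basis.
First d^2_{1,-1}(β=2.2190), then the phase factors e^{-i(1)α} and e^{-i(-1)γ}:
c=cos(2.219000/2)=0.445109, s=sin(2.219000/2)=0.895476; N=√[6·1·1·6]=6.000000
The bounds max(0,m−m')=0 and min(l+m,l−m')=1 give 2 terms
  k=0: (−1)^2·6.0000/(2)·0.4451^2·0.8955^2 = +0.476610
  k=1: (−1)^3·6.0000/(6)·0.4451^0·0.8955^4 = -0.643008
d^2_{1,-1}(2.2190) = +0.476610 -0.643008 = -0.166398
Phases: e^{-i·(1)·0.3217}=+0.948699-0.316180i, e^{-i·(-1)·0.5144}=+0.870588+0.492013i ⇒ D=-0.163318-0.031867i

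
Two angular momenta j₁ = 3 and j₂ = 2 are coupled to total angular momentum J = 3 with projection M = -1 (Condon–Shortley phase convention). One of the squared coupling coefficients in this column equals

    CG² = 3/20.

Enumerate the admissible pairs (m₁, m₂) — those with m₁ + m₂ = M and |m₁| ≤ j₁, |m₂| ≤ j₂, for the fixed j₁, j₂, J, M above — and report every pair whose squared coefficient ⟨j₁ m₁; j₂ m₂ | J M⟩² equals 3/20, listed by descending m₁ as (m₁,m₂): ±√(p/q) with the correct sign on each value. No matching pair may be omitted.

Admissible pairs with m₁+m₂ = M = -1: (-3,2), (-2,1), (-1,0), (0,-1), (1,-2)
  (m₁,m₂)=(1,-2): CG² = 2/5, CG = +√(2/5)
  (m₁,m₂)=(0,-1): CG² = 1/30, CG = −√(1/30)
  (m₁,m₂)=(-1,0): CG² = 3/20, CG = −√(3/20)   ← matches the target
  (m₁,m₂)=(-2,1): CG² = 1/4, CG = +√(1/4)
  (m₁,m₂)=(-3,2): CG² = 1/6, CG = +√(1/6)
Pairs with CG² = 3/20: (-1,0): −√(3/20)

(-1,0): −√(3/20)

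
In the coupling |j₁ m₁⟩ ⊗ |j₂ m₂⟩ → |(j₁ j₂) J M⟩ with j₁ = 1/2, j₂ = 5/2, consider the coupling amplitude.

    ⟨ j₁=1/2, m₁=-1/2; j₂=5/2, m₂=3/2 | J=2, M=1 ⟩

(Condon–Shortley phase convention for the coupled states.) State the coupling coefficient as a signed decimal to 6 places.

j₁+j₂−J=1  J+j₁−j₂=0  J−j₁+j₂=4  j₁+j₂+J+1=6
(j₁±m₁, j₂±m₂, J±M) = (0,1,4,1,3,1)
P² = 24
sum k=1..1:
  [1] −1/6 = -1/6
S = -1/6
C² = P²·S² = 2/3 ; C = -0.816497

−√(2/3) = -0.816497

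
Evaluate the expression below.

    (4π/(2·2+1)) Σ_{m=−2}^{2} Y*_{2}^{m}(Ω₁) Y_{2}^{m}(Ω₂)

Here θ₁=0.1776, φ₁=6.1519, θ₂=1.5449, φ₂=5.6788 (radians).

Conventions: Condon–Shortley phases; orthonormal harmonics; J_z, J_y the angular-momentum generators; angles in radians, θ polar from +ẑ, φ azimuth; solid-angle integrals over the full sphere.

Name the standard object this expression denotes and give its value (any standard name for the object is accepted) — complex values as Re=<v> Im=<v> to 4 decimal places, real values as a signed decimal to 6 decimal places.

This sum is the spherical-harmonic addition theorem: it equals the Legendre polynomial P_l(cos γ) of the angle γ between the two directions.
Term-by-term m-sum for l=2 (normalisation 4π/5 = 2.513274):
  [-2]  conj(Y_{2,-2})(Ω₁) = 0.01164 - 0.00313j ; Y_{2,-2}(Ω₂) = 0.13671 + 0.36099j ; Δ = 0.00272 + 0.00378j
  [-1]  conj(Y_{2,-1})(Ω₁) = 0.13318 - 0.01759j ; Y_{2,-1}(Ω₂) = 0.01645 + 0.01136j ; Δ = 0.00239 + 0.00122j
  [+0]  conj(Y_{2,0})(Ω₁) = 0.60125 + 0.00000j ; Y_{2,0}(Ω₂) = -0.31476 + 0.00000j ; Δ = -0.18925 + 0.00000j
  [+1]  conj(Y_{2,1})(Ω₁) = -0.13318 - 0.01759j ; Y_{2,1}(Ω₂) = -0.01645 + 0.01136j ; Δ = 0.00239 - 0.00122j
  [+2]  conj(Y_{2,2})(Ω₁) = 0.01164 + 0.00313j ; Y_{2,2}(Ω₂) = 0.13671 - 0.36099j ; Δ = 0.00272 - 0.00378j
Σ over m = -0.17902 + 0.00000j; ×(4π/5) → -0.44993 + 0.00000j. Real part: -0.449933

Legendre polynomial (addition theorem), -0.449933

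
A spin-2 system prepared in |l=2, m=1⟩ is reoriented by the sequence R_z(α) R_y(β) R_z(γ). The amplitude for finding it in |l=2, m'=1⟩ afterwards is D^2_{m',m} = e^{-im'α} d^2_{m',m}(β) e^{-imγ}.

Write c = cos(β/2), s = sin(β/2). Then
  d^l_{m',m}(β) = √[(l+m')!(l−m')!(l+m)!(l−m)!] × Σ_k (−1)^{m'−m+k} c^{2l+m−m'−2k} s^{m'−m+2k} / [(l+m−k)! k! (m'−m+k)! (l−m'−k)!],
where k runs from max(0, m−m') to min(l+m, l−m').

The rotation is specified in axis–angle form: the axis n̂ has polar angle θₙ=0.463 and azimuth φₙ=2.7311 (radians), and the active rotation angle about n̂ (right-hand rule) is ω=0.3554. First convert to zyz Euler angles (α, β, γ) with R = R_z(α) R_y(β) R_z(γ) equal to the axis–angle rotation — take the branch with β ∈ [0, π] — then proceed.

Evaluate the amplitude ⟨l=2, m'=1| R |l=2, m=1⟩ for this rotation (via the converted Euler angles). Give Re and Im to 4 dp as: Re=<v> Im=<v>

Re=0.9202 Im=-0.3036

Axis–angle → zyz. n̂ = (sinθₙcosφₙ, sinθₙsinφₙ, cosθₙ) = (-0.409530, +0.178234, +0.894717), ω = 0.3554.
R = I cosω + sinω [n̂]ₓ + (1−cosω) n̂n̂ᵀ gives
  R = [+0.947988, -0.315892, +0.039121; +0.306769, +0.939493, +0.152468; -0.084918, -0.132537, +0.987534]
β = atan2(√(R₁₃²+R₂₃²), R₃₃) = 0.158064; α = atan2(R₂₃, R₁₃) mod 2π = 1.319628; γ = atan2(R₃₂, −R₃₁) mod 2π = 5.282206
First d^2_{1,1}(β=0.1581), then the phase factors e^{-i(1)α} and e^{-i(1)γ}:
c=cos(0.158064/2)=0.996879, s=sin(0.158064/2)=0.078950; N=√[6·1·6·1]=6.000000
k∈{0,1} keeps every argument non-negative
  k=0: (−1)^0·6.0000/(6)·0.9969^4·0.0789^0 = +0.987573
  k=1: (−1)^1·6.0000/(2)·0.9969^2·0.0789^2 = -0.018583
d^2_{1,1}(0.1581) = +0.987573 -0.018583 = +0.968990
Phases: e^{-i·(1)·1.3196}=+0.248536-0.968623i, e^{-i·(1)·5.2822}=+0.539478+0.842000i ⇒ D=+0.920211-0.303568i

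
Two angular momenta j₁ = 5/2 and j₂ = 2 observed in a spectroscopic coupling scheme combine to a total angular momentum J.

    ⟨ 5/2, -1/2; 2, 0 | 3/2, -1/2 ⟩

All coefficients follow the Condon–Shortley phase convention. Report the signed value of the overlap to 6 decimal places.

+0.239046  (= +√(2/35))

√[4·3!2!1!/7! · 2!3!2!2!1!2!] = √(32/35)
  +(−1)^1/∏(1,2,2,1,0,0)! = -1/4  (running -1/4)
  +(−1)^2/∏(2,1,1,0,1,1)! = 1/2  (running 1/4)
⟨..|..⟩ = √(32/35)·(1/4) = +0.239046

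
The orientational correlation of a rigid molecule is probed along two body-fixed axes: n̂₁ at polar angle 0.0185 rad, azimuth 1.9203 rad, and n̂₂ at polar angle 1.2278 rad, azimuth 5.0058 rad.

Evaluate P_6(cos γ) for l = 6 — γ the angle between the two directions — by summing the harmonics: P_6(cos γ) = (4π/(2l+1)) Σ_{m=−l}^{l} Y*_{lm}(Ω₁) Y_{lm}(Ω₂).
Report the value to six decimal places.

0.166380

Addition theorem: P_6(cos γ) = (4π/13) Σ_m Y*_{lm}(Ω₁) Y_{lm}(Ω₂), m = −6…6:
  [-6]  conj(Y_{6,-6})(Ω₁) = (0.000000, -0.000000) ; Y_{6,-6}(Ω₂) = (0.063538, 0.330964) ; Δ = (0.000000, 0.000000)
  [-5]  conj(Y_{6,-5})(Ω₁) = (-0.000000, -0.000000) ; Y_{6,-5}(Ω₂) = (0.414661, 0.043172) ; Δ = (-0.000000, -0.000000)
  [-4]  conj(Y_{6,-4})(Ω₁) = (0.000000, 0.000000) ; Y_{6,-4}(Ω₂) = (0.026502, -0.063185) ; Δ = (0.000000, 0.000000)
  [-3]  conj(Y_{6,-3})(Ω₁) = (0.000029, -0.000016) ; Y_{6,-3}(Ω₂) = (0.247667, 0.204643) ; Δ = (0.000010, 0.000002)
  [-2]  conj(Y_{6,-2})(Ω₁) = (-0.001364, -0.001146) ; Y_{6,-2}(Ω₂) = (0.147621, -0.098163) ; Δ = (-0.000314, -0.000035)
  [-1]  conj(Y_{6,-1})(Ω₁) = (-0.020842, 0.057185) ; Y_{6,-1}(Ω₂) = (0.076570, 0.253434) ; Δ = (-0.016088, -0.000903)
  [+0]  conj(Y_{6,0})(Ω₁) = (1.013455, -0.000000) ; Y_{6,0}(Ω₂) = (0.202184, 0.000000) ; Δ = (0.204905, 0.000000)
  [+1]  conj(Y_{6,1})(Ω₁) = (0.020842, 0.057185) ; Y_{6,1}(Ω₂) = (-0.076570, 0.253434) ; Δ = (-0.016088, 0.000903)
  [+2]  conj(Y_{6,2})(Ω₁) = (-0.001364, 0.001146) ; Y_{6,2}(Ω₂) = (0.147621, 0.098163) ; Δ = (-0.000314, 0.000035)
  [+3]  conj(Y_{6,3})(Ω₁) = (-0.000029, -0.000016) ; Y_{6,3}(Ω₂) = (-0.247667, 0.204643) ; Δ = (0.000010, -0.000002)
  [+4]  conj(Y_{6,4})(Ω₁) = (0.000000, -0.000000) ; Y_{6,4}(Ω₂) = (0.026502, 0.063185) ; Δ = (0.000000, -0.000000)
  [+5]  conj(Y_{6,5})(Ω₁) = (0.000000, -0.000000) ; Y_{6,5}(Ω₂) = (-0.414661, 0.043172) ; Δ = (-0.000000, 0.000000)
  [+6]  conj(Y_{6,6})(Ω₁) = (0.000000, 0.000000) ; Y_{6,6}(Ω₂) = (0.063538, -0.330964) ; Δ = (0.000000, -0.000000)
Accumulated sum (0.172121, -0.000000); after 4π/(2l+1) scaling, (0.166380, -0.000000) ⇒ P_6 = 0.166380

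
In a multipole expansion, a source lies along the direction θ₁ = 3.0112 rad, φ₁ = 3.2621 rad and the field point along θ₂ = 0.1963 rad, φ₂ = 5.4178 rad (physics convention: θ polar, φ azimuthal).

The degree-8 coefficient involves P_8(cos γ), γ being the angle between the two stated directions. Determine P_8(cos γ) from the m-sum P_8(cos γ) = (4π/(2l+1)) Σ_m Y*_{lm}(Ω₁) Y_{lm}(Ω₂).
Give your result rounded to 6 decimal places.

0.567813

Summing Y*_{l m}(θ₁,φ₁)·Y_{l m}(θ₂,φ₂) over m ∈ [−8, 8]; prefactor 4π/(2·8+1) = 0.739198:
  m=-8: Y*=(0.000000, 0.000000)  Y=(0.000001, 0.000001)  product (-0.000000, 0.000000)
  m=-7: Y*=(0.000001, 0.000001)  Y=(0.000021, -0.000005)  product (0.000000, 0.000000)
  m=-6: Y*=(0.000019, 0.000017)  Y=(0.000128, -0.000247)  product (0.000000, -0.000000)
  m=-5: Y*=(0.000290, 0.000199)  Y=(-0.000967, -0.002384)  product (0.000000, -0.000001)
  m=-4: Y*=(0.003278, 0.001715)  Y=(-0.016794, -0.005564)  product (-0.000046, -0.000047)
  m=-3: Y*=(0.026945, 0.010189)  Y=(-0.076502, 0.046425)  product (-0.002534, 0.000471)
  m=-2: Y*=(0.154126, 0.037883)  Y=(-0.050253, 0.311447)  product (-0.019544, 0.046098)
  m=-1: Y*=(0.546665, 0.066198)  Y=(0.435402, 0.511287)  product (0.204173, 0.308325)
  m=+0: Y*=(0.833247, -0.000000)  Y=(0.484909, 0.000000)  product (0.404049, 0.000000)
  m=+1: Y*=(-0.546665, 0.066198)  Y=(-0.435402, 0.511287)  product (0.204173, -0.308325)
  m=+2: Y*=(0.154126, -0.037883)  Y=(-0.050253, -0.311447)  product (-0.019544, -0.046098)
  m=+3: Y*=(-0.026945, 0.010189)  Y=(0.076502, 0.046425)  product (-0.002534, -0.000471)
  m=+4: Y*=(0.003278, -0.001715)  Y=(-0.016794, 0.005564)  product (-0.000046, 0.000047)
  m=+5: Y*=(-0.000290, 0.000199)  Y=(0.000967, -0.002384)  product (0.000000, 0.000001)
  m=+6: Y*=(0.000019, -0.000017)  Y=(0.000128, 0.000247)  product (0.000000, 0.000000)
  m=+7: Y*=(-0.000001, 0.000001)  Y=(-0.000021, -0.000005)  product (0.000000, -0.000000)
  m=+8: Y*=(0.000000, -0.000000)  Y=(0.000001, -0.000001)  product (-0.000000, -0.000000)
Accumulated sum (0.768147, 0.000000); after 4π/(2l+1) scaling, (0.567813, 0.000000) ⇒ P_8 = 0.567813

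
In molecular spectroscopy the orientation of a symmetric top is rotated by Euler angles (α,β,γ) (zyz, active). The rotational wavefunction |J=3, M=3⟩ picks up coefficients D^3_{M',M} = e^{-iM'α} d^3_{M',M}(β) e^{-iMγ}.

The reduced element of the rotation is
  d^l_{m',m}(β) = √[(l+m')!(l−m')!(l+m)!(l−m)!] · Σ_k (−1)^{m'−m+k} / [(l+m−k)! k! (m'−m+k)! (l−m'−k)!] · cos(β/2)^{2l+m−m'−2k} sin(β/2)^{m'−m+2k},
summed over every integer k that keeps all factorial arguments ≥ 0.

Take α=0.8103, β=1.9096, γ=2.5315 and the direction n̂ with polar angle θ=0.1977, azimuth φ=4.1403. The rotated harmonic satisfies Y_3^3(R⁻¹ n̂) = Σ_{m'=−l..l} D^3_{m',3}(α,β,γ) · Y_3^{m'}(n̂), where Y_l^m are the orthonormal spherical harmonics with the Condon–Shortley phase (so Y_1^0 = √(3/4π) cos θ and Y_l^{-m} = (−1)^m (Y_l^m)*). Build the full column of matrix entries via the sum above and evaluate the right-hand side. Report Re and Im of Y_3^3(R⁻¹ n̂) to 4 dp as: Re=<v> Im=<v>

Re=0.1008 Im=-0.2469

Need the full column D^3_{m',3} for m'=−3..3 at α=0.8103, β=1.9096, γ=2.5315.
cos(β/2)=0.577772, sin(β/2)=0.816198
d^3_{-3,3}: single k=6 term ⇒ +0.295647;  D = +0.128919+0.266059i
d^3_{-2,3}: single k=5 term ⇒ +0.512637;  D = +0.488313+0.156036i
d^3_{-1,3}: single k=4 term ⇒ +0.573774;  D = +0.503255-0.275593i
d^3_{0,3}: single k=3 term ⇒ +0.468998;  D = +0.120335-0.453298i
d^3_{1,3}: single k=2 term ⇒ +0.287517;  D = -0.150482-0.244992i
d^3_{2,3}: single k=1 term ⇒ +0.128722;  D = -0.125903-0.026793i
d^3_{3,3}: single k=0 term ⇒ +0.037200;  D = -0.030689+0.021024i
Y_3^{m'}(θ=0.1977,φ=4.1403) and Σ D·Y over m':
  (+0.1289+0.2661i)·(+0.0031+0.0005i)  (+0.4883+0.1560i)·(-0.0160-0.0352i)  (+0.5033-0.2756i)·(-0.1308+0.2032i)  (+0.1203-0.4533i)·(+0.6612+0.0000i)  (-0.1505-0.2450i)·(+0.1308+0.2032i)  (-0.1259-0.0268i)·(-0.0160+0.0352i)  (-0.0307+0.0210i)·(-0.0031+0.0005i)
Y_3^3(R⁻¹ n̂) = +0.100818-0.246926i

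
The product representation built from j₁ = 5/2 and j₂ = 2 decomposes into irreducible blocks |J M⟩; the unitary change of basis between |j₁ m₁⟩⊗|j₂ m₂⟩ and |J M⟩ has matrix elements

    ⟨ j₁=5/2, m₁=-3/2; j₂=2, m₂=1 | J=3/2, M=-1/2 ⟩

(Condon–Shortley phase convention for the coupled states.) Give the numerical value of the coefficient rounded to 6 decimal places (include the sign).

√[4·3!2!1!/7! · 1!4!3!1!1!2!] = √(96/35)
  +(−1)^2/∏(2,1,2,1,0,0)! = 1/4  (running 1/4)
  +(−1)^3/∏(3,0,1,0,1,1)! = -1/6  (running 1/12)
⟨..|..⟩ = √(96/35)·(1/12) = +0.138013

+0.138013  (= +√(2/105))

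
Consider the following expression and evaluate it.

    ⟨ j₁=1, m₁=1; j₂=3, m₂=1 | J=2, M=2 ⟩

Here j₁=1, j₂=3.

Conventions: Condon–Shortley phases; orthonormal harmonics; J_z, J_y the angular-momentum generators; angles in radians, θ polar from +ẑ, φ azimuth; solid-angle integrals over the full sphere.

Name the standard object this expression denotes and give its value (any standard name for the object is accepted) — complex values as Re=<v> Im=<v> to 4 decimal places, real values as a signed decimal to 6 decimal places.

Clebsch–Gordan coefficient, +√(1/21) ≈ +0.218218

This is a Clebsch–Gordan (vector-coupling) coefficient.
√[5·2!0!4!/7! · 2!0!4!2!4!0!] = √(768/7)
  +(−1)^0/∏(0,2,0,4,0,0)! = 1/48  (running 1/48)
⟨..|..⟩ = √(768/7)·(1/48) = +0.218218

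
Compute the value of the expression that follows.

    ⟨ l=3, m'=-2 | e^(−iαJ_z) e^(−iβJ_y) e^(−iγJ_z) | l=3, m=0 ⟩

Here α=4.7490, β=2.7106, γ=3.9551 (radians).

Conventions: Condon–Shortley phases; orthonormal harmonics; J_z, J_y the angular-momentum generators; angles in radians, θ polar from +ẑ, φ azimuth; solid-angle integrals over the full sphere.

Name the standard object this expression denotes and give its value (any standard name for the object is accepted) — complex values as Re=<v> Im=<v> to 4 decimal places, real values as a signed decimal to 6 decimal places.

This is a Wigner D-matrix element — the rotation-matrix element ⟨l m'| R(α,β,γ) |l m⟩ in the angular-momentum basis.
D^3_{-2,0}(4.7490,2.7106,3.9551) = e^{-i·-2·4.7490}·d^3_{-2,0}(2.7106)·e^{-i·0·3.9551}. Compute d first:
c=cos(2.710600/2)=0.213832, s=sin(2.710600/2)=0.976870; N=√[1·120·6·6]=65.726707
k∈{2,3} keeps every argument non-negative
  k=2: (−1)^0·65.7267/(12)·0.2138^4·0.9769^2 = +0.010928
  k=3: (−1)^1·65.7267/(12)·0.2138^2·0.9769^4 = -0.228063
d^3_{-2,0}(2.7106) = +0.010928 -0.228063 = -0.217135
D = (-0.997320-0.073157i)·(-0.217135)·(+1.000000+0.000000i) = +0.216554+0.015885i

Wigner D-matrix element, Re=0.2166 Im=0.0159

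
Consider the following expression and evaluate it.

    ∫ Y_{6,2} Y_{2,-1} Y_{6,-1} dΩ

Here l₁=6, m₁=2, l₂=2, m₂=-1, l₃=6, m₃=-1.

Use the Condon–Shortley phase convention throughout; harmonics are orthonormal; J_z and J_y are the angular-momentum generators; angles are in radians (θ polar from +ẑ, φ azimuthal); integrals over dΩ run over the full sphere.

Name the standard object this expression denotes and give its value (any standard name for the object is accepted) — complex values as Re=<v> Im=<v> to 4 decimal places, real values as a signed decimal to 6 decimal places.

Gaunt coefficient, +0.088837

This is a Gaunt coefficient — the integral of a triple product of spherical harmonics over the sphere.
m-sum 0 ✓  L=14 even ✓  4≤6≤8 ✓
Π(2lᵢ+1) = 13×5×13 = 845
triangle coeff Δ(6,2,6) = 1/90090
Σ_t [0,2]: t=0:+1/69120 t=1:−1/14400 t=2:+1/69120 = -7/172800
(3j)²=14/715 [(6 2 6; 0 0 0)], sign=-1
Σ_t [0,1]: t=0:+1/34560 t=1:−1/60480 = 1/80640
(3j)²=6/1001 [(6 2 6; 2 -1 -1)], sign=-1
⇒ 4πI² = 12/121
I = (+1)√(12/121/(4π)) = 0.08883682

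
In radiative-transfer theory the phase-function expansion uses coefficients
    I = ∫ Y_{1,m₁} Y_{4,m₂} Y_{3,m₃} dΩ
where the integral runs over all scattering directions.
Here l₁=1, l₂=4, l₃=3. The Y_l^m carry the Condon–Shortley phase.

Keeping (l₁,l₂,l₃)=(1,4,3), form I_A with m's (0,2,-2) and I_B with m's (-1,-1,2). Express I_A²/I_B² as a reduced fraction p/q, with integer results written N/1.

Shared (l₁,l₂,l₃)=(1,4,3): N and (l;000)² cancel in I_A²/I_B².
A: Δ = 2!·0!·6!/9! = 1/252; Racah Σ t=1..1: t=1:−1/120 = -1/120; ⇒ 3j(1 4 3; 0 2 -2)² = 1/21, sgn +1
B: Δ = 2!·0!·6!/9! = 1/252; Racah Σ t=2..2: t=2:+1/240 = 1/240; ⇒ 3j(1 4 3; -1 -1 2)² = 1/84, sgn -1
I_A²/I_B² = (1/21)/(1/84) = 4/1

4/1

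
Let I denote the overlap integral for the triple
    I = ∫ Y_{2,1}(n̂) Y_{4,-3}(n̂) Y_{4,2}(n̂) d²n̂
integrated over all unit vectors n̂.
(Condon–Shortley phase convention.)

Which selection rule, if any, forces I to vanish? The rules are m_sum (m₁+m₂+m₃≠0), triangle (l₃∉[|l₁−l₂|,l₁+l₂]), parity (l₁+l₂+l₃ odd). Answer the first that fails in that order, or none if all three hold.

azimuthal sum: 1 − 3 + 2 = 0  ✓
2 ≤ 4 ≤ 6 (triangle on l)  ✓
L = 2 + 4 + 4 = 10 (even)  ✓

none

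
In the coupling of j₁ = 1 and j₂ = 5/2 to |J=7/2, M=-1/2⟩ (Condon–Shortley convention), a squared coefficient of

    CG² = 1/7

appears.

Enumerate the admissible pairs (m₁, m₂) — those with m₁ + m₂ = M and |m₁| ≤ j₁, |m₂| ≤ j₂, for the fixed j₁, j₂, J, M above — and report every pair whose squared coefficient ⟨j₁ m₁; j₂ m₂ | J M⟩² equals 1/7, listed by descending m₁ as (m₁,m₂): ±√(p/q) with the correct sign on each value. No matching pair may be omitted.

Admissible pairs with m₁+m₂ = M = -1/2: (-1,1/2), (0,-1/2), (1,-3/2)
  (m₁,m₂)=(1,-3/2): CG² = 1/7, CG = +√(1/7)   ← matches the target
  (m₁,m₂)=(0,-1/2): CG² = 4/7, CG = +√(4/7)
  (m₁,m₂)=(-1,1/2): CG² = 2/7, CG = +√(2/7)
Pairs with CG² = 1/7: (1,-3/2): +√(1/7)

(1,-3/2): +√(1/7)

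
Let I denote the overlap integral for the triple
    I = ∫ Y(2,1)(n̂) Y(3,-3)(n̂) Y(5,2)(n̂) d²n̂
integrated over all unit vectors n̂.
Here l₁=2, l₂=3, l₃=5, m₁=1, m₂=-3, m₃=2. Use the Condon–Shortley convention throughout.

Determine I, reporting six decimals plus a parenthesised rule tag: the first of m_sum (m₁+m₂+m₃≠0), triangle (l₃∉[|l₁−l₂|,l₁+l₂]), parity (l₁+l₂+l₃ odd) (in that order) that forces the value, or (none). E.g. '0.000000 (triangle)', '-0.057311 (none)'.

m-sum 0 ✓  L=10 even ✓  1≤5≤5 ✓
Π(2lᵢ+1) = 5×7×11 = 385
triangle coeff Δ(2,3,5) = 1/2310
Σ_t [0,0]: t=0:+1/144 = 1/144
(3j)²=10/231 [(2 3 5; 0 0 0)], sign=-1
Σ_t [0,0]: t=0:+1/4320 = 1/4320
(3j)²=1/330 [(2 3 5; 1 -3 2)], sign=-1
⇒ 4πI² = 5/99
I = (+1)√(5/99/(4π)) = 0.06339609
No selection rule forces the value: the integral is nonzero (none).

0.063396 (none)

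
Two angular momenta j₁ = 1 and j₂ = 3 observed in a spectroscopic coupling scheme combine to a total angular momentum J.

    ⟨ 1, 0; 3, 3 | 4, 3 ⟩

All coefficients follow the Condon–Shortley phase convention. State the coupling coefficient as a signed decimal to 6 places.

+0.500000  (= +√(1/4))

triangle: 0!·2!·6!/9! = 1440/362880
(j±m)!: 1!·1!·6!·0!·7!·1! = 3628800
prefactor² = (2J+1)·Δ·N² = 129600
  k=0: +1/(0!·0!·1!·6!·1!·0!) = 1/720
Σ = 1/720  ⇒  CG² = 129600·(1/720)² = 1/4
CG = +√(1/4) = +0.500000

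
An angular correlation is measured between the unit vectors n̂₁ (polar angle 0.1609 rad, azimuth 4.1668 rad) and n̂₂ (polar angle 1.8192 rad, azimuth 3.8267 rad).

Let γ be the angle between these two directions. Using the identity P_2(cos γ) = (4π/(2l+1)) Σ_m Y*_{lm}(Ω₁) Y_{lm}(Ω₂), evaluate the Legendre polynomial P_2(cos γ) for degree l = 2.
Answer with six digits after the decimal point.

Expand P_2 via completeness: Σ_{m} conj(Y_{2,m}) at Ω₁ times Y_{2,m} at Ω₂ —
  m=-2: (-0.004575+0.008796i) × (+0.072309-0.355649i) = +0.002797+0.002263i  (running Σ = +0.002797+0.002263i)
  m=-1: (-0.063396-0.104433i) × (+0.142563-0.116495i) = -0.021204-0.007503i  (running Σ = -0.018406-0.005240i)
  m=0: (+0.606498-0.000000i) × (-0.258199+0.000000i) = -0.156598+0.000000i  (running Σ = -0.175004-0.005240i)
  m=1: (+0.063396-0.104433i) × (-0.142563-0.116495i) = -0.021204+0.007503i  (running Σ = -0.196208+0.002263i)
  m=2: (-0.004575-0.008796i) × (+0.072309+0.355649i) = +0.002797-0.002263i  (running Σ = -0.193410-0.000000i)
Accumulated sum -0.193410-0.000000i; after 4π/(2l+1) scaling, -0.486093-0.000000i ⇒ P_2 = -0.486093

-0.486093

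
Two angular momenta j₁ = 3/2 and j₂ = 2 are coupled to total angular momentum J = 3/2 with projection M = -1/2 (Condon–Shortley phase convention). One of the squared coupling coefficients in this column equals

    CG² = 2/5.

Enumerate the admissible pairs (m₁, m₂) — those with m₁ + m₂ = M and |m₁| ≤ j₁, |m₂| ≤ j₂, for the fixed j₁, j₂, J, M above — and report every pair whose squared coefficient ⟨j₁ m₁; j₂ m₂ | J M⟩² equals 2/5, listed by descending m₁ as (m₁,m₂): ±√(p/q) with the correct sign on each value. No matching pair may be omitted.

(3/2,-2): +√(2/5); (-3/2,1): +√(2/5)

Admissible pairs with m₁+m₂ = M = -1/2: (-3/2,1), (-1/2,0), (1/2,-1), (3/2,-2)
  (m₁,m₂)=(3/2,-2): CG² = 2/5, CG = +√(2/5)   ← matches the target
  (m₁,m₂)=(1/2,-1): CG² = 0/1, CG = 0
  (m₁,m₂)=(-1/2,0): CG² = 1/5, CG = −√(1/5)
  (m₁,m₂)=(-3/2,1): CG² = 2/5, CG = +√(2/5)   ← matches the target
Pairs with CG² = 2/5: (3/2,-2): +√(2/5); (-3/2,1): +√(2/5)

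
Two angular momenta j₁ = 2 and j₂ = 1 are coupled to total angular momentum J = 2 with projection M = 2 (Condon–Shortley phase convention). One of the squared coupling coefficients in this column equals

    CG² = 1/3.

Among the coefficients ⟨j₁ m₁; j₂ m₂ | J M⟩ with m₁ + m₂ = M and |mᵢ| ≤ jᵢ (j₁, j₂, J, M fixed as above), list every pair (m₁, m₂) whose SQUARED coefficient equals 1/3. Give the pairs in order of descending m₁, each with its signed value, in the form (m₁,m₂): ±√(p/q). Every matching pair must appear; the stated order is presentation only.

Admissible pairs with m₁+m₂ = M = 2: (1,1), (2,0)
  (m₁,m₂)=(2,0): CG² = 2/3, CG = +√(2/3)
  (m₁,m₂)=(1,1): CG² = 1/3, CG = −√(1/3)   ← matches the target
Pairs with CG² = 1/3: (1,1): −√(1/3)

(1,1): −√(1/3)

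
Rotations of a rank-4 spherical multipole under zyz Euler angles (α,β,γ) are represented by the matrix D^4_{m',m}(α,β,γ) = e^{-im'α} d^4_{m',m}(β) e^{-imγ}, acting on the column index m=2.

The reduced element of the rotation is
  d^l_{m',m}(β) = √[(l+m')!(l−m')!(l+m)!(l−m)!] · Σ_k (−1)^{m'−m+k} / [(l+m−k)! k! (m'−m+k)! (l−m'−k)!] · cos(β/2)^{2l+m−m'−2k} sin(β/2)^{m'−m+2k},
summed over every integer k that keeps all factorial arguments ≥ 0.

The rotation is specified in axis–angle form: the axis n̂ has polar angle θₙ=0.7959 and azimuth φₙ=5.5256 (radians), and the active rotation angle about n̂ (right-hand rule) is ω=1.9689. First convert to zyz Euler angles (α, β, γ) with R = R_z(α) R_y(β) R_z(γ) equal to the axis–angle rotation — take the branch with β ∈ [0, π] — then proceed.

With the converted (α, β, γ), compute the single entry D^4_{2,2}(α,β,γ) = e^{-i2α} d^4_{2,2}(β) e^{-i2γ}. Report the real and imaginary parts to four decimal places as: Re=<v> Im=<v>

Re=0.1850 Im=-0.0193

Axis–angle → zyz. n̂ = (sinθₙcosφₙ, sinθₙsinφₙ, cosθₙ) = (+0.519078, -0.490978, +0.699642), ω = 1.9689.
R = I cosω + sinω [n̂]ₓ + (1−cosω) n̂n̂ᵀ gives
  R = [-0.013775, -0.998584, +0.051376; +0.291273, -0.053160, -0.955162; +0.956541, +0.001808, +0.291592]
β = atan2(√(R₁₃²+R₂₃²), R₃₃) = 1.274905; α = atan2(R₂₃, R₁₃) mod 2π = 4.766125; γ = atan2(R₃₂, −R₃₁) mod 2π = 3.139703
Split into d^4_{2,2}(β=1.2749) × two z-phases.
With c≡cos(β/2)=0.803614 and s≡sin(β/2)=0.595150, N=[720·2·720·2]^{1/2}=1440.000000
k∈{0,1,2} keeps every argument non-negative
  k=0: (−1)^0·1440.0000/(1440)·0.8036^8·0.5952^0 = +0.173933
  k=1: (−1)^1·1440.0000/(120)·0.8036^6·0.5952^2 = -1.144777
  k=2: (−1)^2·1440.0000/(96)·0.8036^4·0.5952^4 = +0.784854
d^4_{2,2}(1.2749) = +0.173933 -1.144777 +0.784854 = -0.185991
Attach z-rotation phases: D = e^{-i(2)(4.7661)}·(-0.185991)·e^{-i(2)(3.1397)} = +0.184992-0.019251i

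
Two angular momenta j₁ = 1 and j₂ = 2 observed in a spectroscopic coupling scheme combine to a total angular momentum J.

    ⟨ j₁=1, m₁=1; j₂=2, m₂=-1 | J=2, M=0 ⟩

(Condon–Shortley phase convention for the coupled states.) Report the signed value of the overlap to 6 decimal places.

+0.707107

j₁+j₂−J=1  J+j₁−j₂=1  J−j₁+j₂=3  j₁+j₂+J+1=6
(j₁±m₁, j₂±m₂, J±M) = (2,0,1,3,2,2)
P² = 2
sum k=0..0:
  [0] +1/2 = 1/2
S = 1/2
C² = P²·S² = 1/2 ; C = +0.707107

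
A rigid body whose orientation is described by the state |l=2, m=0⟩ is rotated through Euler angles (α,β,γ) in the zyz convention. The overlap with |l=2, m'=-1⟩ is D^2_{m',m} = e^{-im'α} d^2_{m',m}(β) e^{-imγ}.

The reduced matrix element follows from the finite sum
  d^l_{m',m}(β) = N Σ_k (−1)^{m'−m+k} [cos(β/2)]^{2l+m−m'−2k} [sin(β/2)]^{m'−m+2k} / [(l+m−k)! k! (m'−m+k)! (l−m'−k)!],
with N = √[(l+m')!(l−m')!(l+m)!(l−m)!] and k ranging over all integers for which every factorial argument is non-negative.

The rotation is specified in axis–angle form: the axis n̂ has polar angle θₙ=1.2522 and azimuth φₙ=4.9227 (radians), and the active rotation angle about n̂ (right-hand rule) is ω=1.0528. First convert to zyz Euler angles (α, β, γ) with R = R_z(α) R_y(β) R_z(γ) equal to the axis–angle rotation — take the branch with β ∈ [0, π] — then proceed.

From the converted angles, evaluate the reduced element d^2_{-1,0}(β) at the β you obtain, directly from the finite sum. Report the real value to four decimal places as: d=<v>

d=0.5595

Axis–angle → zyz. n̂ = (sinθₙcosφₙ, sinθₙsinφₙ, cosθₙ) = (+0.198258, -0.928751, +0.313234), ω = 1.0528.
R = I cosω + sinω [n̂]ₓ + (1−cosω) n̂n̂ᵀ gives
  R = [+0.514984, -0.365103, -0.775558; +0.179181, +0.930621, -0.319121; +0.838263, +0.025377, +0.544675]
β = atan2(√(R₁₃²+R₂₃²), R₃₃) = 0.994795; α = atan2(R₂₃, R₁₃) mod 2π = 3.531950; γ = atan2(R₃₂, −R₃₁) mod 2π = 3.111328
d^2_{-1,0}(β=0.9948) via the finite sum:
With c≡cos(β/2)=0.878827 and s≡sin(β/2)=0.477140, N=[1·6·2·2]^{1/2}=4.898979
k∈{1,2} keeps every argument non-negative
  k=1: (−1)^0·4.8990/(2)·0.8788^3·0.4771^1 = +0.793290
  k=2: (−1)^1·4.8990/(2)·0.8788^1·0.4771^3 = -0.233839
d^2_{-1,0}(0.9948) = +0.793290 -0.233839 = +0.559451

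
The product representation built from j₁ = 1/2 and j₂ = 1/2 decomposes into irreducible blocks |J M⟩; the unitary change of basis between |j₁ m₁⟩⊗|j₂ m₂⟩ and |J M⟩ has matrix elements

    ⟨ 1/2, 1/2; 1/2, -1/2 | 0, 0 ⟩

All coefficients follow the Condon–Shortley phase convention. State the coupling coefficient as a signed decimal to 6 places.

+0.707107

triangle: 1!·0!·0!/2! = 1/2
(j±m)!: 1!·0!·0!·1!·0!·0! = 1
prefactor² = (2J+1)·Δ·N² = 1/2
  k=0: +1/(0!·1!·0!·0!·0!·0!) = 1
Σ = 1  ⇒  CG² = 1/2·1² = 1/2
CG = +√(1/2) = +0.707107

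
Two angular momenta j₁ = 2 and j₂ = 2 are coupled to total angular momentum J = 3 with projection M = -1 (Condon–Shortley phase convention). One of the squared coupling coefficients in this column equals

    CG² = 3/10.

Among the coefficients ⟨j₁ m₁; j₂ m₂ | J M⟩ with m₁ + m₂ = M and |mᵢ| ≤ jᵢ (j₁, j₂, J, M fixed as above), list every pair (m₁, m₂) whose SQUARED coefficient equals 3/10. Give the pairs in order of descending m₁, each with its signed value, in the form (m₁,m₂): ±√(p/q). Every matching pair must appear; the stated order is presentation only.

Admissible pairs with m₁+m₂ = M = -1: (-2,1), (-1,0), (0,-1), (1,-2)
  (m₁,m₂)=(1,-2): CG² = 3/10, CG = +√(3/10)   ← matches the target
  (m₁,m₂)=(0,-1): CG² = 1/5, CG = +√(1/5)
  (m₁,m₂)=(-1,0): CG² = 1/5, CG = −√(1/5)
  (m₁,m₂)=(-2,1): CG² = 3/10, CG = −√(3/10)   ← matches the target
Pairs with CG² = 3/10: (1,-2): +√(3/10); (-2,1): −√(3/10)

(1,-2): +√(3/10); (-2,1): −√(3/10)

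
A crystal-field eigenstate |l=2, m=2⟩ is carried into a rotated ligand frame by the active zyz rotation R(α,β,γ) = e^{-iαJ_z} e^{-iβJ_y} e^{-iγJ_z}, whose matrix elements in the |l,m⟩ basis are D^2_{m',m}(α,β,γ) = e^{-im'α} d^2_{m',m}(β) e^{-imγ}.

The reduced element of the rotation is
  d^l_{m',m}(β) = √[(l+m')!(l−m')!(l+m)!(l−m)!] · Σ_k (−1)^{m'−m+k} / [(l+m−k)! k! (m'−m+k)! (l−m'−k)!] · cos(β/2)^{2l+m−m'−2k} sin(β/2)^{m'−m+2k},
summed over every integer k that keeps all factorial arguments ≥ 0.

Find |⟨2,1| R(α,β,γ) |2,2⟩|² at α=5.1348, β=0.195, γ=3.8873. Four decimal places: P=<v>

P=0.0368

D^2_{1,2}(5.1348,0.1950,3.8873) = e^{-i·1·5.1348}·d^2_{1,2}(0.1950)·e^{-i·2·3.8873}. Compute d first:
Half-angle: c=0.995251, s=0.097346. N=√(6·1·24·1)=12.000000
k: max(0,(2)−(1))=1 … min(2+(2),2−(1))=1
  k=1: (−1)^0·12.0000/(6)·0.9953^3·0.0973^1 = +0.191930
d^2_{1,2}(0.1950) = +0.191930
|D^2_{1,2}|² = |d^2_{1,2}(β)|² = (+0.191930)² = 0.036837 (the z-rotation phases have unit modulus)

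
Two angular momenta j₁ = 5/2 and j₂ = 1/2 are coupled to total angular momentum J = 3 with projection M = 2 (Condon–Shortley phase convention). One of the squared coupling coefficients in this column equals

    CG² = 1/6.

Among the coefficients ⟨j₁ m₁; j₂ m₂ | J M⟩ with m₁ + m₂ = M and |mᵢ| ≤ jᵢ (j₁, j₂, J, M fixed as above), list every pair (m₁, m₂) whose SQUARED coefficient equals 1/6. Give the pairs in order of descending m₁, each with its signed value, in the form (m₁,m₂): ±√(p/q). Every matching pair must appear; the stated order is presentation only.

(5/2,-1/2): +√(1/6)

Admissible pairs with m₁+m₂ = M = 2: (3/2,1/2), (5/2,-1/2)
  (m₁,m₂)=(5/2,-1/2): CG² = 1/6, CG = +√(1/6)   ← matches the target
  (m₁,m₂)=(3/2,1/2): CG² = 5/6, CG = +√(5/6)
Pairs with CG² = 1/6: (5/2,-1/2): +√(1/6)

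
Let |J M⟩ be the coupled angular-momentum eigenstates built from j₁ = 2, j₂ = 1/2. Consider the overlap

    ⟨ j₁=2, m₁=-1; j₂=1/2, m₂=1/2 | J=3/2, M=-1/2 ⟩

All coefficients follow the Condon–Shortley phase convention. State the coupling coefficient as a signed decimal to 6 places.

j₁+j₂−J=1  J+j₁−j₂=3  J−j₁+j₂=0  j₁+j₂+J+1=5
(j₁±m₁, j₂±m₂, J±M) = (1,3,1,0,1,2)
P² = 12/5
sum k=1..1:
  [1] −1/2 = -1/2
S = -1/2
C² = P²·S² = 3/5 ; C = -0.774597

−√(3/5) = -0.774597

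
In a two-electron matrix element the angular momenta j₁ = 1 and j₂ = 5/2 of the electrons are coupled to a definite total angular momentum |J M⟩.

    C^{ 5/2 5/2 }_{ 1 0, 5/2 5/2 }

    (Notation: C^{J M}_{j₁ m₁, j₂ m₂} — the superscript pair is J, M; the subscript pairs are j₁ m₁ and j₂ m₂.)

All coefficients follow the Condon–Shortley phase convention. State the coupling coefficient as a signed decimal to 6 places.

-0.845154  (= −√(5/7))

triangle: 1!×1!×4!/7! = 24/5040
(j±m)!: 1!×1!×5!×0!×5!×0! = 14400
prefactor² = (2J+1)×Δ×N² = 2880/7
  k=1: −1/(1!×0!×0!×4!×1!×0!) = -1/24
Σ = -1/24  ⇒  CG² = 2880/7×(-1/24)² = 5/7
CG = −√(5/7) = -0.845154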